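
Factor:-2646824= - 2^3 *330853^1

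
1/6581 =1/6581 =0.00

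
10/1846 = 5/923=0.01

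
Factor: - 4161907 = -89^1*101^1*463^1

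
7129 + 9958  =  17087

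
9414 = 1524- - 7890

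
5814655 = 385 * 15103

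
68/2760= 17/690 = 0.02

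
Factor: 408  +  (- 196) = 212= 2^2*53^1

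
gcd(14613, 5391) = 3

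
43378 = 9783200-9739822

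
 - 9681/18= - 538 + 1/6 = -  537.83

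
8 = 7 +1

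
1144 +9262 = 10406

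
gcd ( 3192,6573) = 21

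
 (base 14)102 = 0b11000110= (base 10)198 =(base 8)306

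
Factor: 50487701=11^1*4589791^1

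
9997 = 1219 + 8778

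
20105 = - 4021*( - 5)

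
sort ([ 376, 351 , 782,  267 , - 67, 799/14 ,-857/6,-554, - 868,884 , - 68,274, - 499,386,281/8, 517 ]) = [ - 868, - 554, -499, - 857/6, -68,-67, 281/8, 799/14, 267,274,351,376,386, 517,782, 884] 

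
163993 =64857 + 99136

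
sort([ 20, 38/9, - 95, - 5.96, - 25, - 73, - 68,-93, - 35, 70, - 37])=[ - 95,-93, - 73, - 68, - 37, -35,- 25, - 5.96, 38/9, 20,70] 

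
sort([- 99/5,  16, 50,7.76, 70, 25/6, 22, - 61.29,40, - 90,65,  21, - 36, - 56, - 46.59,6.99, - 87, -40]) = [ - 90, - 87,  -  61.29, - 56, - 46.59, - 40, - 36, - 99/5, 25/6,  6.99, 7.76,16, 21, 22,40,50, 65, 70 ]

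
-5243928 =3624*( - 1447)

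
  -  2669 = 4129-6798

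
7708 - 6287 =1421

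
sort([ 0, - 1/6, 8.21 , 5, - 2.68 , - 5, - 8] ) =[ - 8 , - 5, - 2.68, - 1/6,0, 5, 8.21]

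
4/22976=1/5744 = 0.00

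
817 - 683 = 134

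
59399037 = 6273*9469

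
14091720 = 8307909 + 5783811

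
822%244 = 90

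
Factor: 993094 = 2^1*23^1 * 21589^1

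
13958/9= 1550 + 8/9=1550.89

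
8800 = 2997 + 5803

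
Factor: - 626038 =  - 2^1*7^1*97^1 * 461^1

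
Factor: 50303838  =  2^1*3^1*13^1*151^1*4271^1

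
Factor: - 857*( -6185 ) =5^1  *857^1 * 1237^1 = 5300545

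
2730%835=225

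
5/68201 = 5/68201 = 0.00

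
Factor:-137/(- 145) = 5^( - 1)*29^( - 1) * 137^1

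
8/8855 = 8/8855 = 0.00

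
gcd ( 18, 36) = 18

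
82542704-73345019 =9197685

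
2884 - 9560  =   - 6676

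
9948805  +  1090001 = 11038806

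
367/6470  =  367/6470 = 0.06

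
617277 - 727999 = - 110722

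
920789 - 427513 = 493276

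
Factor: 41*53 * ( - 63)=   -  136899 =- 3^2*7^1*41^1*53^1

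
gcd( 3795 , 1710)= 15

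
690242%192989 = 111275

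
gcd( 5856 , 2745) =183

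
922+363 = 1285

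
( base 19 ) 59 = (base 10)104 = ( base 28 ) 3k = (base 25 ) 44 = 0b1101000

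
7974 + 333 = 8307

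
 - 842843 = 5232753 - 6075596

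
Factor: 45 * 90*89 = 2^1  *3^4 * 5^2 *89^1 = 360450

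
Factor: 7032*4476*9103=286519036896 = 2^5*3^2*293^1*373^1*9103^1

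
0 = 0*6704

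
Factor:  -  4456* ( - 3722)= 2^4*557^1*1861^1= 16585232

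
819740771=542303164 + 277437607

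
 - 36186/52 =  -18093/26 = - 695.88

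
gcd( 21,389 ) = 1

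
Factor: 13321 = 7^1*11^1*173^1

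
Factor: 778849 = 23^1*33863^1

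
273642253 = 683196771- 409554518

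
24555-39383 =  - 14828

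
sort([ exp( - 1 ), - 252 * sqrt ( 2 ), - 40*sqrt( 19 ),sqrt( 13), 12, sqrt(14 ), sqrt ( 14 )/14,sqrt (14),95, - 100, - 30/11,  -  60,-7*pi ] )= [  -  252*sqrt( 2),-40  *sqrt ( 19),  -  100, - 60 , - 7 * pi, - 30/11, sqrt( 14) /14, exp(-1),  sqrt( 13),sqrt( 14),sqrt( 14 ), 12, 95 ] 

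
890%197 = 102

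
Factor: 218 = 2^1*109^1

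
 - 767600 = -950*808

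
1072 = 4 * 268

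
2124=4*531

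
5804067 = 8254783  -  2450716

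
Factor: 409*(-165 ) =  - 3^1*5^1*11^1*409^1 = -  67485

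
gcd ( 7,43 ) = 1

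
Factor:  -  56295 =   -  3^4* 5^1 * 139^1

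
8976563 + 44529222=53505785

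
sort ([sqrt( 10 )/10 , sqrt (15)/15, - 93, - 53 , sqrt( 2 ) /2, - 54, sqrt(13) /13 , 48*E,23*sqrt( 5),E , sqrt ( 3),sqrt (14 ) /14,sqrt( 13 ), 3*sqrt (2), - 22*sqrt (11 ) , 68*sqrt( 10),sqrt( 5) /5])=[ - 93,-22*sqrt(11 ) , - 54, - 53,sqrt( 15) /15, sqrt( 14) /14,sqrt( 13 )/13,sqrt(10) /10, sqrt(5)/5,sqrt(2)/2, sqrt ( 3),E,sqrt (13), 3*sqrt(2),23*sqrt (5), 48*E,  68*sqrt(10 )]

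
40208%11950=4358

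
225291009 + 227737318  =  453028327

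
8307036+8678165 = 16985201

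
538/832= 269/416 = 0.65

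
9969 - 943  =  9026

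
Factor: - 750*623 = - 2^1*3^1* 5^3*7^1*89^1 = - 467250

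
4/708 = 1/177 =0.01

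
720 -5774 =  - 5054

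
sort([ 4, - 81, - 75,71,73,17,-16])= [ - 81, - 75, - 16 , 4,17, 71,73] 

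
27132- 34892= - 7760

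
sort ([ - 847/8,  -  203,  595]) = [ - 203, -847/8, 595 ] 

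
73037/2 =73037/2 = 36518.50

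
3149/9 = 3149/9 = 349.89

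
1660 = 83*20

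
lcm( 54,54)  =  54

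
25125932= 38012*661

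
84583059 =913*92643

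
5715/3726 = 635/414 = 1.53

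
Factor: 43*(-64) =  - 2752 = - 2^6*43^1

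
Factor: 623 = 7^1*89^1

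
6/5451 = 2/1817 = 0.00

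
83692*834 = 69799128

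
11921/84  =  1703/12 = 141.92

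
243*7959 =1934037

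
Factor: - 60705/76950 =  - 2^( - 1)*3^( - 2) * 5^( - 1)*71^1=- 71/90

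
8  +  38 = 46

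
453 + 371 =824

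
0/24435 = 0 = 0.00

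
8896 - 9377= - 481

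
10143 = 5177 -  - 4966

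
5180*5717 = 29614060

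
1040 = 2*520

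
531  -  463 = 68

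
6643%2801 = 1041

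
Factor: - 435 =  - 3^1*5^1*29^1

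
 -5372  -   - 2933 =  - 2439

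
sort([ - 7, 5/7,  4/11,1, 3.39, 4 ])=[ - 7,  4/11, 5/7, 1, 3.39, 4] 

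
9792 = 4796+4996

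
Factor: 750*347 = 2^1*3^1*5^3*347^1 = 260250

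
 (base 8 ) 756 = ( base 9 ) 608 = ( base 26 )j0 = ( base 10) 494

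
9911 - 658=9253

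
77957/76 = 4103/4= 1025.75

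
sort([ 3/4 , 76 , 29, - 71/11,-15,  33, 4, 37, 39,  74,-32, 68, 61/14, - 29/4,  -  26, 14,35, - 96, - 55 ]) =[ - 96 ,-55,-32,- 26,-15,-29/4,-71/11, 3/4,4,61/14,14,29,  33  ,  35, 37,39,68,  74, 76]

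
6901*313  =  2160013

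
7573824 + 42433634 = 50007458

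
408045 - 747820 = - 339775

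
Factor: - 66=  - 2^1*3^1*11^1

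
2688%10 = 8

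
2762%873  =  143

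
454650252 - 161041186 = 293609066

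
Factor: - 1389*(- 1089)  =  1512621 = 3^3*11^2*463^1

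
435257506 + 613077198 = 1048334704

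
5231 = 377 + 4854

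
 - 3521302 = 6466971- 9988273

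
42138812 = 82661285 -40522473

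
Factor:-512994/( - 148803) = 2^1 * 257^(-1)*443^1 = 886/257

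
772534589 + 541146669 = 1313681258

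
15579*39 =607581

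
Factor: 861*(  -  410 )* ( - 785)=277112850 = 2^1 * 3^1*5^2*7^1 * 41^2  *157^1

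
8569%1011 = 481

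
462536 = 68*6802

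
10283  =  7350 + 2933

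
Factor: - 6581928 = -2^3*3^1*139^1*1973^1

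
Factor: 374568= 2^3 * 3^1*15607^1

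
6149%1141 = 444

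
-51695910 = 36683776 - 88379686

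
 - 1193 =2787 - 3980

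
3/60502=3/60502 = 0.00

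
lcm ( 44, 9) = 396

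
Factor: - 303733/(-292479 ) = 3^(- 1)*11^( - 1 )*37^1*8209^1*8863^( - 1) 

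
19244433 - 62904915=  - 43660482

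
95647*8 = 765176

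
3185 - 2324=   861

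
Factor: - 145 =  - 5^1*29^1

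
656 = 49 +607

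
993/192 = 5 + 11/64= 5.17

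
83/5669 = 83/5669= 0.01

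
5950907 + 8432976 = 14383883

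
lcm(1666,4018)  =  68306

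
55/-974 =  - 1+919/974 = - 0.06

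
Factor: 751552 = 2^6*11743^1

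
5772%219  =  78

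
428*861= 368508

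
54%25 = 4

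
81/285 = 27/95 = 0.28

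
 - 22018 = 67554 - 89572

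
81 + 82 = 163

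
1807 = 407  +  1400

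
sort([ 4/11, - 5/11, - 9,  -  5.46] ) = [ - 9, -5.46, - 5/11,4/11]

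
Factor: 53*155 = 5^1*31^1*53^1 = 8215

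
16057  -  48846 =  - 32789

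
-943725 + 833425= - 110300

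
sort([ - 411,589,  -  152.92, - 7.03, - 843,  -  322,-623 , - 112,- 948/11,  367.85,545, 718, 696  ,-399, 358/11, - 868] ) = [ - 868 , - 843, - 623,-411,-399,  -  322, - 152.92, - 112, - 948/11,-7.03, 358/11,367.85, 545, 589, 696,718] 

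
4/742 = 2/371 =0.01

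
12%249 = 12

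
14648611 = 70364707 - 55716096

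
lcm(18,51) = 306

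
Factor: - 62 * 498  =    -  30876 = - 2^2*3^1*31^1*83^1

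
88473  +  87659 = 176132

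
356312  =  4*89078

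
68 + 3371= 3439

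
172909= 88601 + 84308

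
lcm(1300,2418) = 120900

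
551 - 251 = 300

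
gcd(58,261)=29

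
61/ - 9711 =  - 61/9711 = -0.01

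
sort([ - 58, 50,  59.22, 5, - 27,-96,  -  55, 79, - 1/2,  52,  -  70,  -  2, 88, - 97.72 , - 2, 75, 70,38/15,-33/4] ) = [  -  97.72 , - 96, - 70, - 58, - 55,  -  27, -33/4,-2,-2, - 1/2,  38/15,5,50, 52 , 59.22,70, 75, 79, 88 ]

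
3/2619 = 1/873 = 0.00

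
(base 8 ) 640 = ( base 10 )416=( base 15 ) 1CB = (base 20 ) 10G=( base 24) H8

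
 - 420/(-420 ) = 1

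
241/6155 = 241/6155 =0.04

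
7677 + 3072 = 10749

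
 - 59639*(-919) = 54808241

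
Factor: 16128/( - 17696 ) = -2^3 *3^2*79^(-1 ) = -72/79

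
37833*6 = 226998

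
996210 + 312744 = 1308954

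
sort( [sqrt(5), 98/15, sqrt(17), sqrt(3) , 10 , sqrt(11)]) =[sqrt(3 ), sqrt(5), sqrt(11), sqrt( 17),98/15, 10 ] 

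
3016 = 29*104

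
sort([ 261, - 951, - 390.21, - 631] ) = [-951, - 631,  -  390.21, 261 ] 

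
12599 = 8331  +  4268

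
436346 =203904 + 232442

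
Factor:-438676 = -2^2*7^1*15667^1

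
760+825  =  1585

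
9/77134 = 9/77134 = 0.00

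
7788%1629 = 1272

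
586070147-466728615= 119341532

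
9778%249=67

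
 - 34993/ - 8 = 4374+ 1/8 = 4374.12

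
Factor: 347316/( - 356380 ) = -843/865= -3^1 * 5^( - 1 )*173^(- 1) * 281^1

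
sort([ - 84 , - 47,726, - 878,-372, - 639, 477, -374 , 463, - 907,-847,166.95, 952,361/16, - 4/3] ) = [ - 907, - 878, - 847, - 639 ,  -  374, - 372, - 84, - 47, - 4/3, 361/16,166.95,463,  477,726, 952] 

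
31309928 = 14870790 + 16439138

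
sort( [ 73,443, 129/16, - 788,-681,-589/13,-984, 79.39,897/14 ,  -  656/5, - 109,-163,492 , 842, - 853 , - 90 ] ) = [ - 984, - 853,  -  788, - 681,  -  163,-656/5, - 109,-90,-589/13, 129/16, 897/14, 73,79.39, 443,492,  842]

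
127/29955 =127/29955= 0.00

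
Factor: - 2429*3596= - 8734684= - 2^2*7^1*29^1*31^1*347^1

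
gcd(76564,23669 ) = 1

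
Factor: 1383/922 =2^(-1 ) * 3^1  =  3/2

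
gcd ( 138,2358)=6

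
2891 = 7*413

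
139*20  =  2780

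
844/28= 30 + 1/7  =  30.14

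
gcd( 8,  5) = 1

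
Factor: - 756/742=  - 54/53 = - 2^1*3^3*53^(  -  1 )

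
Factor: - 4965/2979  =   - 5/3 =- 3^(  -  1)*5^1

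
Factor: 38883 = 3^1*13^1*997^1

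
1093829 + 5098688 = 6192517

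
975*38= 37050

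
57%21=15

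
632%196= 44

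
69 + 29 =98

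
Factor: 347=347^1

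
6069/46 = 131 + 43/46 = 131.93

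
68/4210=34/2105  =  0.02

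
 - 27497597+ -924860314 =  - 952357911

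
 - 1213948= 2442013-3655961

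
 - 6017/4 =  - 1505 + 3/4 = - 1504.25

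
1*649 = 649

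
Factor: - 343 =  - 7^3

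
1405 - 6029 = -4624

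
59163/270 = 219 + 11/90  =  219.12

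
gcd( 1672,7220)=76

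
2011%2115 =2011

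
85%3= 1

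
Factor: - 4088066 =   -  2^1*23^1*181^1*491^1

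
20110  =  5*4022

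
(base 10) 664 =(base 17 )251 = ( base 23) 15k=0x298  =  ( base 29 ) MQ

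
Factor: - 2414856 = -2^3*3^1*239^1 * 421^1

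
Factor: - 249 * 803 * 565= - 3^1*5^1*11^1*73^1*83^1 * 113^1=- 112970055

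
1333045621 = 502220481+830825140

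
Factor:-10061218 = - 2^1*61^1*82469^1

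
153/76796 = 153/76796 = 0.00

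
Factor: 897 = 3^1*13^1*23^1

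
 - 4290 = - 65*66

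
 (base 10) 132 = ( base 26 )52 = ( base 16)84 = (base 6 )340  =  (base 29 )4G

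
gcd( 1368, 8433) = 9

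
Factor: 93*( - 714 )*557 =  - 2^1*3^2*7^1 * 17^1*31^1 * 557^1 = - 36985914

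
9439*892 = 8419588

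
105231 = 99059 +6172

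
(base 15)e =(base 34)E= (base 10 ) 14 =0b1110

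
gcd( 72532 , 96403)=1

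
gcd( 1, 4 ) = 1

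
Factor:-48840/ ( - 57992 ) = 555/659 = 3^1 * 5^1*37^1*659^(-1)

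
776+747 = 1523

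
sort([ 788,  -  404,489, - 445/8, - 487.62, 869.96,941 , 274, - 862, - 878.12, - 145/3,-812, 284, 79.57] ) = [ - 878.12, - 862, - 812, - 487.62,  -  404,  -  445/8,  -  145/3,79.57, 274,  284,489,788, 869.96, 941 ]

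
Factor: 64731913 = 23^1*2814431^1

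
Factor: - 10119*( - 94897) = 3^1  *  11^1*3373^1*8627^1=960262743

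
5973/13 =5973/13 = 459.46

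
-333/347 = -1 + 14/347 = -0.96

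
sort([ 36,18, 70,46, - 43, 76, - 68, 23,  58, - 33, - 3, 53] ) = [ - 68, - 43, - 33 , - 3, 18,23,  36, 46, 53,58, 70, 76 ]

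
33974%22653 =11321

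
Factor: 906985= 5^1 * 181397^1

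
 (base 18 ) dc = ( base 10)246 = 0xf6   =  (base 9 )303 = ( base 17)e8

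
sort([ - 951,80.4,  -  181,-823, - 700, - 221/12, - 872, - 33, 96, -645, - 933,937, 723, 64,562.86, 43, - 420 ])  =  [ - 951, - 933, - 872 ,-823,-700 , - 645, - 420, - 181, - 33 , - 221/12, 43, 64, 80.4 , 96, 562.86,723, 937 ] 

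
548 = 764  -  216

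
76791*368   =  28259088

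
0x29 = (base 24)1h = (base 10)41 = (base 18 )25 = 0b101001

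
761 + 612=1373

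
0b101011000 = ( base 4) 11120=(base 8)530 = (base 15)17e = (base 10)344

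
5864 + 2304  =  8168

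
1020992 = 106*9632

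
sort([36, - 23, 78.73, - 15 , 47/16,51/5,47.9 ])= [ - 23,- 15,47/16,51/5 , 36,47.9,  78.73] 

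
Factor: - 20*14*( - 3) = 840 = 2^3 *3^1*5^1* 7^1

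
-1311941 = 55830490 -57142431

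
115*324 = 37260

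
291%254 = 37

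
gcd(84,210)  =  42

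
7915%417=409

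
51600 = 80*645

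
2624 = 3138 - 514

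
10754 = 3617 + 7137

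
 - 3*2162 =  - 6486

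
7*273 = 1911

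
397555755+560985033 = 958540788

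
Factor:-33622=- 2^1 * 16811^1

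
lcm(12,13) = 156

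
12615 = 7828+4787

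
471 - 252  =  219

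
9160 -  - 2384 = 11544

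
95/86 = 1 + 9/86 = 1.10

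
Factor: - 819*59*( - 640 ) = 30925440  =  2^7*3^2*5^1*7^1 *13^1*59^1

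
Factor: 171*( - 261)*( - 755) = 3^4*5^1*19^1*29^1*151^1 = 33696405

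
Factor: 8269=8269^1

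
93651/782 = 93651/782 = 119.76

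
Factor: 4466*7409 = 33088594 = 2^1*7^1*11^1*29^1*31^1*239^1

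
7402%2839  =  1724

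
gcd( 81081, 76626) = 891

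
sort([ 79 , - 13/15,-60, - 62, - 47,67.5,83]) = [ - 62, - 60, - 47, - 13/15,67.5, 79 , 83]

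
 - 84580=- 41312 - 43268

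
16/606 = 8/303 = 0.03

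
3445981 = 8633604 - 5187623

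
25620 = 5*5124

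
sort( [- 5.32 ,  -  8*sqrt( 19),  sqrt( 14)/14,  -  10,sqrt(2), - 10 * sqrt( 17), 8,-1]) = [ - 10 * sqrt (17), - 8*sqrt( 19 ),-10, - 5.32,-1,sqrt( 14)/14, sqrt( 2 ),  8] 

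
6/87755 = 6/87755 = 0.00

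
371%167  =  37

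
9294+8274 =17568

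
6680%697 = 407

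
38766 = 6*6461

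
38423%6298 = 635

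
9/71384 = 9/71384 = 0.00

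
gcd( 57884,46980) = 116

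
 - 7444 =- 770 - 6674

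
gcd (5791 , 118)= 1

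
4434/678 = 739/113 = 6.54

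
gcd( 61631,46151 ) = 1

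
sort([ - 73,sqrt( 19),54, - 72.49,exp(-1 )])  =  [ - 73 , - 72.49, exp( - 1),sqrt(19 ),54 ]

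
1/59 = 1/59 = 0.02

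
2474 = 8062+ - 5588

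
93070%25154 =17608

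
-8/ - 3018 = 4/1509= 0.00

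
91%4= 3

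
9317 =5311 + 4006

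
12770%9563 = 3207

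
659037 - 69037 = 590000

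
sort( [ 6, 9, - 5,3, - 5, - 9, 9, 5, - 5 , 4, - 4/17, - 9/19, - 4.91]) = [ - 9, - 5, - 5, - 5,  -  4.91, - 9/19, - 4/17,3  ,  4, 5,6, 9, 9]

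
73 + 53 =126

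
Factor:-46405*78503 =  - 3642931715 = - 5^1*29^1 * 2707^1*9281^1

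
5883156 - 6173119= - 289963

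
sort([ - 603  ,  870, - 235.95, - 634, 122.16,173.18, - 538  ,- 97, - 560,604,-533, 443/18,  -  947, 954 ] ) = [-947, - 634,-603, - 560, - 538,-533, - 235.95,-97, 443/18, 122.16 , 173.18,604, 870,954 ] 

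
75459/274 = 275 + 109/274 = 275.40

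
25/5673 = 25/5673= 0.00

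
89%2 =1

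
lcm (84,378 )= 756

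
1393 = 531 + 862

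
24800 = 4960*5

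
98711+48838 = 147549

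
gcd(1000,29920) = 40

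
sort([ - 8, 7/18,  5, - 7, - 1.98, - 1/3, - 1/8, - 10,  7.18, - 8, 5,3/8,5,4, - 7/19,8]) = [ - 10, - 8,-8 , - 7 , - 1.98, - 7/19,-1/3, - 1/8, 3/8, 7/18, 4, 5,  5,5,7.18, 8]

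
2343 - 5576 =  - 3233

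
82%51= 31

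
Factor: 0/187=0 = 0^1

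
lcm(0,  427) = 0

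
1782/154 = 11 + 4/7=11.57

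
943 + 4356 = 5299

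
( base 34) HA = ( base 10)588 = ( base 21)170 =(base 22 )14G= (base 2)1001001100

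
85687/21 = 12241/3 =4080.33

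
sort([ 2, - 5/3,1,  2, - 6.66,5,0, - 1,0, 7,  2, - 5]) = [ - 6.66, - 5, - 5/3,-1,0, 0,  1, 2,2, 2, 5, 7]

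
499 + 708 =1207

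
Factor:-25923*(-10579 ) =3^1*71^1*149^1*8641^1 = 274239417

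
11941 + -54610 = -42669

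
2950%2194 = 756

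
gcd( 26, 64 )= 2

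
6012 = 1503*4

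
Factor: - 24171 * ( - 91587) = 2213749377= 3^2 * 7^1*1151^1* 30529^1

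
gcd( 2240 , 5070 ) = 10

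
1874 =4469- 2595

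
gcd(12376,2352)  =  56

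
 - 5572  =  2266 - 7838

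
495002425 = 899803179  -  404800754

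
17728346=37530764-19802418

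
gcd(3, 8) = 1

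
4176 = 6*696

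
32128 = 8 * 4016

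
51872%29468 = 22404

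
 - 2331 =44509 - 46840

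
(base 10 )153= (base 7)306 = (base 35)4D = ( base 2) 10011001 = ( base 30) 53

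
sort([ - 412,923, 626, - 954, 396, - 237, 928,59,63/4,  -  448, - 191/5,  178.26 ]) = [ - 954, - 448, - 412, - 237, - 191/5,63/4,59, 178.26,396,626,923, 928]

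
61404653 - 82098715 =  - 20694062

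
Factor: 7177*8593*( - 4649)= - 286712946689=- 13^1*661^1*4649^1*7177^1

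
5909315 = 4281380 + 1627935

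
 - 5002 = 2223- 7225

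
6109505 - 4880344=1229161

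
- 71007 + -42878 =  - 113885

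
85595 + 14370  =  99965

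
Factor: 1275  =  3^1 * 5^2*17^1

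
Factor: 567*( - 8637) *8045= - 3^5*5^1*7^1*1609^1*2879^1= -39397805055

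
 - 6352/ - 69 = 92 + 4/69 = 92.06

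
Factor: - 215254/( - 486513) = 2^1 * 3^( - 3)*13^1*17^1*37^( - 1)=442/999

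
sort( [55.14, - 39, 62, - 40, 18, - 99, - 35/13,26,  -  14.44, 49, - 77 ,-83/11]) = [ - 99 , - 77, - 40 , - 39, - 14.44, - 83/11,-35/13,  18, 26, 49, 55.14,  62 ]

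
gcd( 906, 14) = 2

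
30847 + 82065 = 112912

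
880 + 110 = 990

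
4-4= 0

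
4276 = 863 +3413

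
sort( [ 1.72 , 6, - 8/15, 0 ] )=[ - 8/15 , 0, 1.72,6 ]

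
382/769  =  382/769 = 0.50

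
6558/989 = 6 + 624/989 = 6.63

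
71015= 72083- 1068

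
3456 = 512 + 2944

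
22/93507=22/93507=0.00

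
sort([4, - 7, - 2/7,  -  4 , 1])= [ - 7 , - 4, - 2/7,1,4]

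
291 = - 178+469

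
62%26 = 10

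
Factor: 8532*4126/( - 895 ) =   -  2^3*3^3*5^( - 1 )*79^1*179^ (-1 )*2063^1 = - 35203032/895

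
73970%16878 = 6458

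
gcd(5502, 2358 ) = 786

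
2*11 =22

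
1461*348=508428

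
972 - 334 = 638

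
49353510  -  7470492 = 41883018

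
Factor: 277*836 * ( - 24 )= - 2^5  *3^1 *11^1 * 19^1*277^1  =  - 5557728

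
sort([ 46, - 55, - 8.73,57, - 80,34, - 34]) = [ - 80, - 55 ,  -  34, - 8.73,34, 46,57 ] 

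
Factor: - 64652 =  - 2^2*7^1*2309^1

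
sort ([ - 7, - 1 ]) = [ - 7, - 1 ]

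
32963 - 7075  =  25888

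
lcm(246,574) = 1722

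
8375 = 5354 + 3021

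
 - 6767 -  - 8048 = 1281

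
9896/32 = 1237/4 = 309.25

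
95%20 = 15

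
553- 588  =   - 35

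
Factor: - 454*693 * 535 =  - 168322770 = - 2^1 * 3^2*5^1*7^1*11^1*107^1*227^1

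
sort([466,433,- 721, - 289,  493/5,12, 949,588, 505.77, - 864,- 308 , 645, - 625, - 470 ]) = [ - 864,-721  , - 625, - 470, - 308, - 289, 12,493/5, 433,466 , 505.77,588 , 645,949] 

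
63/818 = 63/818=0.08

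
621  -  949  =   -328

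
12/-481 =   -  12/481 = - 0.02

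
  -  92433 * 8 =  - 739464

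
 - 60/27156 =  - 5/2263= -0.00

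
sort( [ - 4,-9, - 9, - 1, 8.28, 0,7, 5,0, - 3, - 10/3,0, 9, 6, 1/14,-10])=[ - 10, - 9,  -  9, - 4, - 10/3, - 3, - 1, 0,0, 0, 1/14,5, 6,7, 8.28,9]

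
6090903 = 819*7437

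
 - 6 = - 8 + 2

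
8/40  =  1/5 =0.20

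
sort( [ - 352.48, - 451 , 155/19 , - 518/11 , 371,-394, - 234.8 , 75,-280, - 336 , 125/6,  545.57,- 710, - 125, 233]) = [ - 710 , - 451, - 394, - 352.48, - 336, - 280 , - 234.8, - 125, - 518/11, 155/19, 125/6,75, 233 , 371, 545.57]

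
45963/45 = 5107/5=1021.40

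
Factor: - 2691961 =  - 433^1*6217^1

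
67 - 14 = 53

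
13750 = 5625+8125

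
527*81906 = 43164462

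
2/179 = 2/179 =0.01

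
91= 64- - 27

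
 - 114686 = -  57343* 2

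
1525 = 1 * 1525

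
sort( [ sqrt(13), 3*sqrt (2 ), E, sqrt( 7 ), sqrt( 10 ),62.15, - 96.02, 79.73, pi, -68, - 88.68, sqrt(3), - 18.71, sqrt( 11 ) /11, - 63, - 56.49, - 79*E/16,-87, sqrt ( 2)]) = [  -  96.02,-88.68,-87, - 68, - 63 ,- 56.49,  -  18.71,-79*E/16, sqrt( 11) /11  ,  sqrt(2),sqrt( 3), sqrt ( 7),E,pi, sqrt ( 10 ), sqrt(13), 3 * sqrt ( 2), 62.15, 79.73 ]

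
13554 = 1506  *9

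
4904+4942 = 9846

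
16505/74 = 223 + 3/74 = 223.04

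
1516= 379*4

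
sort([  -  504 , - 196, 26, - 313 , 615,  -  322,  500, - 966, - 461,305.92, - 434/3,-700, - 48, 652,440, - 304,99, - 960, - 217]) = [ - 966,- 960, - 700, - 504, - 461, - 322,-313, - 304,-217, - 196, - 434/3, - 48,26, 99,305.92,440, 500,615,  652] 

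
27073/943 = 28 + 669/943 = 28.71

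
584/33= 584/33=17.70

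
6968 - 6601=367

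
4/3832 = 1/958 = 0.00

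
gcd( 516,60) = 12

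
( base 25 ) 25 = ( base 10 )55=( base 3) 2001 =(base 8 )67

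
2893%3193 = 2893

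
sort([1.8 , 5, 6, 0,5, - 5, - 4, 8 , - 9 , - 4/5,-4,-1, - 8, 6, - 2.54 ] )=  [ - 9, - 8,-5,-4,  -  4 , - 2.54,  -  1,-4/5,0,1.8,5,5,6, 6, 8 ]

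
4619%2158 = 303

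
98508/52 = 24627/13 = 1894.38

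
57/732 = 19/244 = 0.08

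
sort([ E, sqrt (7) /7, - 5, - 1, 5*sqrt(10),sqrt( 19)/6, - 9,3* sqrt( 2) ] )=[ - 9,-5, -1, sqrt( 7)/7, sqrt( 19)/6 , E, 3* sqrt( 2 ), 5 * sqrt( 10)]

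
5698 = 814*7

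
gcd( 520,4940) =260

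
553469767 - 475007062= 78462705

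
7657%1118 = 949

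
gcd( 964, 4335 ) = 1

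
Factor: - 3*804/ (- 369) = 2^2*41^( - 1)*67^1 = 268/41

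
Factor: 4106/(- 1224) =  - 2053/612 = - 2^(-2) * 3^(-2 )*17^(-1 )*2053^1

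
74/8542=37/4271=0.01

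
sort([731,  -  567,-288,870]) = [-567, - 288,731,870] 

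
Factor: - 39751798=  - 2^1*349^1*56951^1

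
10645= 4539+6106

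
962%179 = 67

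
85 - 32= 53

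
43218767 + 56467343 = 99686110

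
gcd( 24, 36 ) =12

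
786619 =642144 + 144475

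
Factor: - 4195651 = -17^1*246803^1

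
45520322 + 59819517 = 105339839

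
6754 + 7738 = 14492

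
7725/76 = 7725/76 = 101.64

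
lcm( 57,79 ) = 4503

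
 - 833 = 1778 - 2611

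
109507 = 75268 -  - 34239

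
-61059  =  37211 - 98270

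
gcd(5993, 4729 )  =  1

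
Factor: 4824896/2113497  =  2^6*3^( - 2)*75389^1*234833^( - 1 )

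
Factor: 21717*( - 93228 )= - 2^2*3^3*17^1*19^1*127^1*457^1 =- 2024632476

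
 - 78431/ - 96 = 78431/96 = 816.99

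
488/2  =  244 = 244.00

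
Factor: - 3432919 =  - 7^1 *490417^1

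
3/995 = 3/995  =  0.00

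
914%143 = 56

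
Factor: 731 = 17^1*43^1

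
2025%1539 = 486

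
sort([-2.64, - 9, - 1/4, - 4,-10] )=[-10 ,-9, - 4, - 2.64, - 1/4]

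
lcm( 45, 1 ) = 45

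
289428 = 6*48238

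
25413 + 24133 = 49546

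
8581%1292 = 829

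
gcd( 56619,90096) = 3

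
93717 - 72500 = 21217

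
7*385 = 2695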